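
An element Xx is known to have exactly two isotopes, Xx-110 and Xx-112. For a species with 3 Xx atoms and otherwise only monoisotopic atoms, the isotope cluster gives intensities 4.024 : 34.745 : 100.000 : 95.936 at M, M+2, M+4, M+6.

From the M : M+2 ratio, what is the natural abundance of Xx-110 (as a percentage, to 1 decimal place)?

25.8%

If p is the fraction of Xx that is Xx-110, then I(M+2)/I(M) = [C(3,1)·p^2·(1−p)] / p^3 = 3·(1−p)/p = 34.745/4.024 = 8.6344
(1−p)/p = 8.6344/3 = 2.8781  ⇒  p = 1/(1 + 2.8781) = 0.2579
Xx-110: 25.8%, Xx-112: 74.2%.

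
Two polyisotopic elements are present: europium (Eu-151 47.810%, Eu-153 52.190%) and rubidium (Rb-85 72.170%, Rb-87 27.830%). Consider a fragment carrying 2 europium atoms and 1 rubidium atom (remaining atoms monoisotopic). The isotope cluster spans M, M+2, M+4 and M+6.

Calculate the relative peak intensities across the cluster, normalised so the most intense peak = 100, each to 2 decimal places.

38.93 : 100.00 : 79.16 : 17.89

Europium pattern (n=2): 0.22857961 : 0.49904078 : 0.27237961
Rubidium pattern (n=1): 0.7217 : 0.2783
Convolve the two distributions (both contribute in 2-u steps):
  M: 0.22857961×0.7217 = 0.164966
  M+2: 0.22857961×0.2783 + 0.49904078×0.7217 = 0.423771
  M+4: 0.49904078×0.2783 + 0.27237961×0.7217 = 0.335459
  M+6: 0.27237961×0.2783 = 0.075803
Scale to base peak (0.423771) = 100: 38.93 : 100.00 : 79.16 : 17.89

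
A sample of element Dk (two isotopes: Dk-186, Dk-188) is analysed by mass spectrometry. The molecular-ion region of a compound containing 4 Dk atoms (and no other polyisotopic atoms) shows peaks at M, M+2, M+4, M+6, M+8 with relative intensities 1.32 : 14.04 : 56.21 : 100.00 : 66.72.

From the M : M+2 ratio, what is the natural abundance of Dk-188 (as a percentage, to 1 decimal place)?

If p is the fraction of Dk that is Dk-186, then I(M+2)/I(M) = [C(4,1)·p^3·(1−p)] / p^4 = 4·(1−p)/p = 14.04/1.32 = 10.6364
(1−p)/p = 10.6364/4 = 2.6591  ⇒  p = 1/(1 + 2.6591) = 0.2733
Dk-186: 27.3%, Dk-188: 72.7%.

72.7%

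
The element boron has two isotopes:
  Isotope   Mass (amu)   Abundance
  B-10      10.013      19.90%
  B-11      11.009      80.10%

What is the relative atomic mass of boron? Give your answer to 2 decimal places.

Average mass = Σ (abundance × isotope mass) = 0.1990 × 10.013 + 0.8010 × 11.009
= 1.9926 + 8.8182 = 10.8108 amu

10.81 amu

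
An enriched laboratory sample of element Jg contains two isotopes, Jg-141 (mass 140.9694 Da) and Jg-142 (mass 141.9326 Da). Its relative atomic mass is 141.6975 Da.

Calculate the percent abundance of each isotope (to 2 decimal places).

Jg-141: 24.41%, Jg-142: 75.59%

Writing the weighted mean with unknown fraction x of Jg-141:
140.9694·x + 141.9326·(1 − x) = 141.6975
(140.9694 − 141.9326)·x = 141.6975 − 141.9326
x = -0.2351 / -0.9632 = 0.24408 → 24.41% Jg-141, 75.59% Jg-142.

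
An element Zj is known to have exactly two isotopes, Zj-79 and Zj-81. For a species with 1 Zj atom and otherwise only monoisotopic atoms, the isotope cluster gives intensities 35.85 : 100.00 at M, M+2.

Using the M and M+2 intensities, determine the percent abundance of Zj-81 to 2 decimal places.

73.61%

If p is the fraction of Zj that is Zj-79, then I(M+2)/I(M) = [C(1,1)·p^0·(1−p)] / p^1 = 1·(1−p)/p = 100.00/35.85 = 2.7894
(1−p)/p = 2.7894/1 = 2.7894  ⇒  p = 1/(1 + 2.7894) = 0.2639
Zj-79: 26.39%, Zj-81: 73.61%.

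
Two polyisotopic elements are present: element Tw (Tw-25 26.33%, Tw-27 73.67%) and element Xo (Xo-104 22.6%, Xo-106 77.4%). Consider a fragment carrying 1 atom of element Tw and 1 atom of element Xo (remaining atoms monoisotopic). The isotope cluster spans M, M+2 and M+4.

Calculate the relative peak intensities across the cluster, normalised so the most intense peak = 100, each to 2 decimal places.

10.44 : 64.94 : 100.00

Element Tw pattern (n=1): 0.2633 : 0.7367
Element Xo pattern (n=1): 0.2260 : 0.7740
Convolve the two distributions (both contribute in 2-u steps):
  M: 0.2633×0.2260 = 0.059506
  M+2: 0.2633×0.7740 + 0.7367×0.2260 = 0.370288
  M+4: 0.7367×0.7740 = 0.570206
Scale to base peak (0.570206) = 100: 10.44 : 64.94 : 100.00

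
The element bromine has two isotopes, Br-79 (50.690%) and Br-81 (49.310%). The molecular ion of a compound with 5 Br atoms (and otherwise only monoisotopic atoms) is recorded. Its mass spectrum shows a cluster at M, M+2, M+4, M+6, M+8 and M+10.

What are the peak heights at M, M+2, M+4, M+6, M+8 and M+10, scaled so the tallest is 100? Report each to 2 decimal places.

The 5 Br atoms are independent, so intensities follow the terms of (0.50690 + 0.49310)^5.
P(M) = 0.50690^5 = 0.033467
P(M+2) = 5 × 0.50690^4 × 0.49310^1 = 0.162777
P(M+4) = 10 × 0.50690^3 × 0.49310^2 = 0.316692
P(M+6) = 10 × 0.50690^2 × 0.49310^3 = 0.308070
P(M+8) = 5 × 0.50690^1 × 0.49310^4 = 0.149842
P(M+10) = 0.49310^5 = 0.029152
The M+4 peak is largest (0.316692); scaling to 100 gives 10.57 : 51.40 : 100.00 : 97.28 : 47.31 : 9.21.

10.57 : 51.40 : 100.00 : 97.28 : 47.31 : 9.21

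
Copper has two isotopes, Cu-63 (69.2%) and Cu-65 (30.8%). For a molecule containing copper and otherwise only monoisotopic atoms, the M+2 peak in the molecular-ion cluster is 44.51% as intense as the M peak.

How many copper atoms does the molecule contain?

1

For n independent Cu atoms, I(M+2)/I(M) = n · (abundance Cu-65) / (abundance Cu-63) = n · 0.308/0.692.
n = 0.4451 × 0.692/0.308 = 1.00 ≈ 1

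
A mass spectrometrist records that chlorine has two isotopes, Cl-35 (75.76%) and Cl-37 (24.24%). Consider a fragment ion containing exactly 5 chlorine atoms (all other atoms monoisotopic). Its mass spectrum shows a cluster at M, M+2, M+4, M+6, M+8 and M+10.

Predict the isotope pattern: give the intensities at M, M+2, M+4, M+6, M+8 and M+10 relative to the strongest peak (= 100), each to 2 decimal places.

Each Cl atom is independently Cl-35 (p = 0.7576) or Cl-37 (q = 0.2424); the cluster is the binomial expansion (p + q)^5.
P(M) = 0.7576^5 = 0.249574
P(M+2) = 5 × 0.7576^4 × 0.2424^1 = 0.399266
P(M+4) = 10 × 0.7576^3 × 0.2424^2 = 0.255497
P(M+6) = 10 × 0.7576^2 × 0.2424^3 = 0.081748
P(M+8) = 5 × 0.7576^1 × 0.2424^4 = 0.013078
P(M+10) = 0.2424^5 = 0.000837
The M+2 peak is largest (0.399266); scaling to 100 gives 62.51 : 100.00 : 63.99 : 20.47 : 3.28 : 0.21.

62.51 : 100.00 : 63.99 : 20.47 : 3.28 : 0.21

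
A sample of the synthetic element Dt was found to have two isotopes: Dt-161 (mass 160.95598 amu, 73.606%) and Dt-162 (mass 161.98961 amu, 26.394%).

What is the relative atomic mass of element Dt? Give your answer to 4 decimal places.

Weight each isotope mass by its fractional abundance: 0.73606 × 160.95598 + 0.26394 × 161.98961
= 118.473259 + 42.755538 = 161.228797 amu

161.2288 amu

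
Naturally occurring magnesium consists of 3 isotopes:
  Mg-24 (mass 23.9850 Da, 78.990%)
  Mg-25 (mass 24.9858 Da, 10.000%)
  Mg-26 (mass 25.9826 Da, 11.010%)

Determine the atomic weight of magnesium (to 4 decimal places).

24.3050 Da

Average mass = Σ (abundance × isotope mass) = 0.78990 × 23.9850 + 0.10000 × 24.9858 + 0.11010 × 25.9826
= 18.94575 + 2.49858 + 2.86068 = 24.30501 Da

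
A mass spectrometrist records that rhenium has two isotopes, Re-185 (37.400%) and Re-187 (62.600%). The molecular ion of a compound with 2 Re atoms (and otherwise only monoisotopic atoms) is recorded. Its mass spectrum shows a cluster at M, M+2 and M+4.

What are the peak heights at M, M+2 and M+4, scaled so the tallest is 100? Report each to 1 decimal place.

The 2 Re atoms are independent, so intensities follow the terms of (0.37400 + 0.62600)^2.
P(M) = 0.37400^2 = 0.139876
P(M+2) = 2 × 0.37400^1 × 0.62600^1 = 0.468248
P(M+4) = 0.62600^2 = 0.391876
The M+2 peak is largest (0.468248); scaling to 100 gives 29.9 : 100.0 : 83.7.

29.9 : 100.0 : 83.7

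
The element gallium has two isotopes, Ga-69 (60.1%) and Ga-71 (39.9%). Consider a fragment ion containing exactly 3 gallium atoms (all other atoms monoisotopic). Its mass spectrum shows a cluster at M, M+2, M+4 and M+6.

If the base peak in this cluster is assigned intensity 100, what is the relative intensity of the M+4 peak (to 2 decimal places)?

Binomial terms of (0.601 + 0.399)^3: M 0.2171, M+2 0.4324, M+4 0.2870, M+6 0.0635 → M+2 is the base peak.
P(M+2) = C(3,1) × 0.601^2 × 0.399^1 = 3 × 0.361201 × 0.3990 = 0.432358 (base)
P(M+4) = C(3,2) × 0.601^1 × 0.399^2 = 3 × 0.6010 × 0.159201 = 0.287039
Relative intensity = 0.287039 / 0.432358 × 100 = 66.39

66.39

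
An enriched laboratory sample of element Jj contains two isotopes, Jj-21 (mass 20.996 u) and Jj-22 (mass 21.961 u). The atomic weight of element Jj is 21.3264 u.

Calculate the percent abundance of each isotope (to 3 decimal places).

Jj-21: 65.762%, Jj-22: 34.238%

With x = fraction of Jj-21 (so Jj-22 is 1 − x):
20.996·x + 21.961·(1 − x) = 21.3264
(20.996 − 21.961)·x = 21.3264 − 21.961
x = -0.6346 / -0.965 = 0.65762 → 65.762% Jj-21, 34.238% Jj-22.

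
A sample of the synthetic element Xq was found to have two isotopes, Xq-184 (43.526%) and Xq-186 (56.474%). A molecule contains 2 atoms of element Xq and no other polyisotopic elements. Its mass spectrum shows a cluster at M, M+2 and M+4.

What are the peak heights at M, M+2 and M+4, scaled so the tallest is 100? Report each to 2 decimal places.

38.54 : 100.00 : 64.87

Each Xq atom is independently Xq-184 (p = 0.43526) or Xq-186 (q = 0.56474); the cluster is the binomial expansion (p + q)^2.
P(M) = 0.43526^2 = 0.189451
P(M+2) = 2 × 0.43526^1 × 0.56474^1 = 0.491617
P(M+4) = 0.56474^2 = 0.318931
The M+2 peak is largest (0.491617); scaling to 100 gives 38.54 : 100.00 : 64.87.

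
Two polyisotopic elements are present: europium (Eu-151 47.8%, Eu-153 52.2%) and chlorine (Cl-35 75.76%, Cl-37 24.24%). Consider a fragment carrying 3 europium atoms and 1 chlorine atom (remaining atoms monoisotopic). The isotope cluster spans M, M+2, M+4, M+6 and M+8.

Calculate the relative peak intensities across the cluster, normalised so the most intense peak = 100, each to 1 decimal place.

Europium pattern (n=3): 0.10921535 : 0.35780594 : 0.39074206 : 0.14223665
Chlorine pattern (n=1): 0.7576 : 0.2424
Convolve the two distributions (both contribute in 2-u steps):
  M: 0.10921535×0.7576 = 0.082742
  M+2: 0.10921535×0.2424 + 0.35780594×0.7576 = 0.297548
  M+4: 0.35780594×0.2424 + 0.39074206×0.7576 = 0.382758
  M+6: 0.39074206×0.2424 + 0.14223665×0.7576 = 0.202474
  M+8: 0.14223665×0.2424 = 0.034478
Scale to base peak (0.382758) = 100: 21.6 : 77.7 : 100.0 : 52.9 : 9.0

21.6 : 77.7 : 100.0 : 52.9 : 9.0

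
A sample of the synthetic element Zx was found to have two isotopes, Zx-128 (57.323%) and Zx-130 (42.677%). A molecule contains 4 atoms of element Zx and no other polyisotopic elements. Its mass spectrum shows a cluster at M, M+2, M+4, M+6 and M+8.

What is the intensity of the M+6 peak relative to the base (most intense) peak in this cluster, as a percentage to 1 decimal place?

49.6%

Binomial terms of (0.57323 + 0.42677)^4: M 0.1080, M+2 0.3215, M+4 0.3591, M+6 0.1782, M+8 0.0332 → M+4 is the base peak.
P(M+4) = C(4,2) × 0.57323^2 × 0.42677^2 = 6 × 0.32859263 × 0.18213263 = 0.359085 (base)
P(M+6) = C(4,3) × 0.57323^1 × 0.42677^3 = 4 × 0.57323 × 0.07772874 = 0.178226
Relative intensity = 0.178226 / 0.359085 × 100 = 49.6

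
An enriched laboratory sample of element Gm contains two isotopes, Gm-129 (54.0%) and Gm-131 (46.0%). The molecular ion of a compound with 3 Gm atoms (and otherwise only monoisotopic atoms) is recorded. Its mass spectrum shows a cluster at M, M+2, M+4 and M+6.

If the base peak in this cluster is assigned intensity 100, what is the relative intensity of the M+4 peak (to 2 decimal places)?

85.19

(0.540 + 0.460)^3 gives M 0.1575, M+2 0.4024, M+4 0.3428, M+6 0.0973; the largest is M+2.
P(M+2) = C(3,1) × 0.540^2 × 0.460^1 = 3 × 0.2916 × 0.4600 = 0.402408 (base)
P(M+4) = C(3,2) × 0.540^1 × 0.460^2 = 3 × 0.5400 × 0.2116 = 0.342792
Relative intensity = 0.342792 / 0.402408 × 100 = 85.19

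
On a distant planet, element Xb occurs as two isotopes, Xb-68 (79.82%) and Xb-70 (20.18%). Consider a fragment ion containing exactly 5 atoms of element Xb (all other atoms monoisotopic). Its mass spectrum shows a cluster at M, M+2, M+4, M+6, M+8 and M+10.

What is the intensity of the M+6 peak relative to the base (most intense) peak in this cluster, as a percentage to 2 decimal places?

12.78%

Term probabilities: M 0.3240, M+2 0.4096, M+4 0.2071, M+6 0.0524, M+8 0.0066, M+10 0.0003. Base peak = M+2.
P(M+2) = C(5,1) × 0.7982^4 × 0.2018^1 = 5 × 0.40592602 × 0.2018 = 0.409579 (base)
P(M+6) = C(5,3) × 0.7982^2 × 0.2018^3 = 10 × 0.63712324 × 0.00821795 = 0.052358
Relative intensity = 0.052358 / 0.409579 × 100 = 12.78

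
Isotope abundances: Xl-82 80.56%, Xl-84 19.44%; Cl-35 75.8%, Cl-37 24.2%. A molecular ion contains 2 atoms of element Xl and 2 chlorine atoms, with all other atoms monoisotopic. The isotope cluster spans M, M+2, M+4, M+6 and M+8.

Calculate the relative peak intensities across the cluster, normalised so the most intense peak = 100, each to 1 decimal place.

Element Xl pattern (n=2): 0.64899136 : 0.31321728 : 0.03779136
Chlorine pattern (n=2): 0.574564 : 0.366872 : 0.058564
Convolve the two distributions (both contribute in 2-u steps):
  M: 0.64899136×0.574564 = 0.372887
  M+2: 0.64899136×0.366872 + 0.31321728×0.574564 = 0.418060
  M+4: 0.64899136×0.058564 + 0.31321728×0.366872 + 0.03779136×0.574564 = 0.174632
  M+6: 0.31321728×0.058564 + 0.03779136×0.366872 = 0.032208
  M+8: 0.03779136×0.058564 = 0.002213
Scale to base peak (0.418060) = 100: 89.2 : 100.0 : 41.8 : 7.7 : 0.5

89.2 : 100.0 : 41.8 : 7.7 : 0.5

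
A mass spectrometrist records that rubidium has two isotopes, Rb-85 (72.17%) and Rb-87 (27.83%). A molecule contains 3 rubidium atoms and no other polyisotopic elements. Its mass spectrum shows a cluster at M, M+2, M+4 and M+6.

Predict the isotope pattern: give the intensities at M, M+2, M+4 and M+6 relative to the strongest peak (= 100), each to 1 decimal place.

Each Rb atom is independently Rb-85 (p = 0.7217) or Rb-87 (q = 0.2783); the cluster is the binomial expansion (p + q)^3.
P(M) = 0.7217^3 = 0.375898
P(M+2) = 3 × 0.7217^2 × 0.2783^1 = 0.434858
P(M+4) = 3 × 0.7217^1 × 0.2783^2 = 0.167689
P(M+6) = 0.2783^3 = 0.021555
The M+2 peak is largest (0.434858); scaling to 100 gives 86.4 : 100.0 : 38.6 : 5.0.

86.4 : 100.0 : 38.6 : 5.0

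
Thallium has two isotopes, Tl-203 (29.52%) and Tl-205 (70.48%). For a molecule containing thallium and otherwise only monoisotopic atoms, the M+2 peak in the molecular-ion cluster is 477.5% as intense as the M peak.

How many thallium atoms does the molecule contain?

2

With n Tl atoms, P(M+2)/P(M) = C(n,1)·p^(n−1)q / p^n = n·q/p = n · 0.7048/0.2952.
n = 4.775 × 0.2952/0.7048 = 2.00 ≈ 2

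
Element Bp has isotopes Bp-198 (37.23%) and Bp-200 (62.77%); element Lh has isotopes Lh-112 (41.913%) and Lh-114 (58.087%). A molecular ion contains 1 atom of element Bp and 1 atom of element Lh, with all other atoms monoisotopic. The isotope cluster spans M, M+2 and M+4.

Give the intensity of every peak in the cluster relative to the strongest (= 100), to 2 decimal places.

Element Bp pattern (n=1): 0.3723 : 0.6277
Element Lh pattern (n=1): 0.41913 : 0.58087
Convolve the two distributions (both contribute in 2-u steps):
  M: 0.3723×0.41913 = 0.156042
  M+2: 0.3723×0.58087 + 0.6277×0.41913 = 0.479346
  M+4: 0.6277×0.58087 = 0.364612
Scale to base peak (0.479346) = 100: 32.55 : 100.00 : 76.06

32.55 : 100.00 : 76.06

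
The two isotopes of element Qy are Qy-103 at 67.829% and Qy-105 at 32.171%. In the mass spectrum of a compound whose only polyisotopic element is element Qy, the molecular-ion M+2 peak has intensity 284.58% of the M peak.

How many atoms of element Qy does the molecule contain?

The M+2/M ratio from n Qy atoms is n · q/p = n · 0.32171/0.67829.
n = 2.8458 × 0.67829/0.32171 = 6.00 ≈ 6

6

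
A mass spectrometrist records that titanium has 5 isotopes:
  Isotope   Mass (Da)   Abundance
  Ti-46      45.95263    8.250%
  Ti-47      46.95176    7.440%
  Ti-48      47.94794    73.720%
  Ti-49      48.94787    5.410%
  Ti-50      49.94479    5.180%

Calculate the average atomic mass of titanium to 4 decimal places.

47.8667 Da

Average mass = Σ (abundance × isotope mass) = 0.08250 × 45.95263 + 0.07440 × 46.95176 + 0.73720 × 47.94794 + 0.05410 × 48.94787 + 0.05180 × 49.94479
= 3.791092 + 3.493211 + 35.347221 + 2.648080 + 2.587140 = 47.866744 Da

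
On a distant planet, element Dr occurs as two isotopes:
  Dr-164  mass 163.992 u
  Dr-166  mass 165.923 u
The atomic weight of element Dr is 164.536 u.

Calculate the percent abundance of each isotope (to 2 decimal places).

Let x be the fractional abundance of Dr-164; then Dr-166 has abundance 1 − x.
163.992·x + 165.923·(1 − x) = 164.536
(163.992 − 165.923)·x = 164.536 − 165.923
x = -1.387 / -1.931 = 0.71828 → 71.83% Dr-164, 28.17% Dr-166.

Dr-164: 71.83%, Dr-166: 28.17%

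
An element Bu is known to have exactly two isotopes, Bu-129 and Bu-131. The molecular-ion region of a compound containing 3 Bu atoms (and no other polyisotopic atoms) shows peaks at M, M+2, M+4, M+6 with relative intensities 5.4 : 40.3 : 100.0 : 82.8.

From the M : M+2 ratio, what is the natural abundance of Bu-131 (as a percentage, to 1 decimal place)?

If p is the fraction of Bu that is Bu-129, then I(M+2)/I(M) = [C(3,1)·p^2·(1−p)] / p^3 = 3·(1−p)/p = 40.3/5.4 = 7.4630
(1−p)/p = 7.4630/3 = 2.4877  ⇒  p = 1/(1 + 2.4877) = 0.2867
Bu-129: 28.7%, Bu-131: 71.3%.

71.3%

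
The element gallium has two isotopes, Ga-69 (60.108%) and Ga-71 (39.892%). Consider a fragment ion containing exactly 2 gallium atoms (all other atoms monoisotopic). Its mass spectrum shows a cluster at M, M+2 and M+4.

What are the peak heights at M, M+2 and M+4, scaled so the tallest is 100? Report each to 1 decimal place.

75.3 : 100.0 : 33.2

Each Ga atom is independently Ga-69 (p = 0.60108) or Ga-71 (q = 0.39892); the cluster is the binomial expansion (p + q)^2.
P(M) = 0.60108^2 = 0.361297
P(M+2) = 2 × 0.60108^1 × 0.39892^1 = 0.479566
P(M+4) = 0.39892^2 = 0.159137
The M+2 peak is largest (0.479566); scaling to 100 gives 75.3 : 100.0 : 33.2.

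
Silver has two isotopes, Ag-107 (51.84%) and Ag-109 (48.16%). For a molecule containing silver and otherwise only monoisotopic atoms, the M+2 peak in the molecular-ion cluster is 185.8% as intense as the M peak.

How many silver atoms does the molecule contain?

The M+2/M ratio from n Ag atoms is n · q/p = n · 0.4816/0.5184.
n = 1.858 × 0.5184/0.4816 = 2.00 ≈ 2

2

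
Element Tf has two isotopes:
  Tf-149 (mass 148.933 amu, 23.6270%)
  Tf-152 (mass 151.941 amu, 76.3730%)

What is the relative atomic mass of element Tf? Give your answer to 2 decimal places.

The abundance-weighted mean is 0.236270 × 148.933 + 0.763730 × 151.941
= 35.1884 + 116.0419 = 151.2303 amu

151.23 amu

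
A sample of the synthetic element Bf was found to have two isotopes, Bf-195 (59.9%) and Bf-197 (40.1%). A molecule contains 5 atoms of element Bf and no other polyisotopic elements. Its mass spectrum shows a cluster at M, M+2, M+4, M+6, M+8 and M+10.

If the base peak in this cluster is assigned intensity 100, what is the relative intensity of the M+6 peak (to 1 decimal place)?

66.9

Binomial terms of (0.599 + 0.401)^5: M 0.0771, M+2 0.2581, M+4 0.3456, M+6 0.2314, M+8 0.0774, M+10 0.0104 → M+4 is the base peak.
P(M+4) = C(5,2) × 0.599^3 × 0.401^2 = 10 × 0.2149218 × 0.160801 = 0.345596 (base)
P(M+6) = C(5,3) × 0.599^2 × 0.401^3 = 10 × 0.358801 × 0.0644812 = 0.231359
Relative intensity = 0.231359 / 0.345596 × 100 = 66.9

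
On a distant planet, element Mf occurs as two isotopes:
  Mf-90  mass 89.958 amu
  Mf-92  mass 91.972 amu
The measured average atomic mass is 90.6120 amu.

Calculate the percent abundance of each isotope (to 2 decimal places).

With x = fraction of Mf-90 (so Mf-92 is 1 − x):
89.958·x + 91.972·(1 − x) = 90.6120
(89.958 − 91.972)·x = 90.6120 − 91.972
x = -1.3600 / -2.014 = 0.67527 → 67.53% Mf-90, 32.47% Mf-92.

Mf-90: 67.53%, Mf-92: 32.47%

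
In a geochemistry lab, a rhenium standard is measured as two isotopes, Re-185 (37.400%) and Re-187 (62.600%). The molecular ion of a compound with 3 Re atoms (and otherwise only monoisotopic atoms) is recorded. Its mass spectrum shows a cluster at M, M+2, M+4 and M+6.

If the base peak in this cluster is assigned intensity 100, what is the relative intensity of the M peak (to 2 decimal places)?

11.90

(0.37400 + 0.62600)^3 gives M 0.0523, M+2 0.2627, M+4 0.4397, M+6 0.2453; the largest is M+4.
P(M+4) = C(3,2) × 0.37400^1 × 0.62600^2 = 3 × 0.3740 × 0.391876 = 0.439685 (base)
P(M) = C(3,0) × 0.37400^3 × 0.62600^0 = 1 × 0.05231362 × 1.0000 = 0.052314
Relative intensity = 0.052314 / 0.439685 × 100 = 11.90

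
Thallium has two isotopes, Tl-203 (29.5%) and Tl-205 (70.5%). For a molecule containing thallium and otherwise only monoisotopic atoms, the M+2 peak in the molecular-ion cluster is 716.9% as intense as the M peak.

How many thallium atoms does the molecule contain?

3

For n independent Tl atoms, I(M+2)/I(M) = n · (abundance Tl-205) / (abundance Tl-203) = n · 0.705/0.295.
n = 7.169 × 0.295/0.705 = 3.00 ≈ 3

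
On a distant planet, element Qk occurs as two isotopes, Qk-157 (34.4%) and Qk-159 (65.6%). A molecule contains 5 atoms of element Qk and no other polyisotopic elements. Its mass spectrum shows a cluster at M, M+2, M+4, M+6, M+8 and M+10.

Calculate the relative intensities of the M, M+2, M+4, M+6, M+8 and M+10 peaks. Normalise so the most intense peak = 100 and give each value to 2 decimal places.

The 5 Qk atoms are independent, so intensities follow the terms of (0.344 + 0.656)^5.
P(M) = 0.344^5 = 0.004817
P(M+2) = 5 × 0.344^4 × 0.656^1 = 0.045931
P(M+4) = 10 × 0.344^3 × 0.656^2 = 0.175179
P(M+6) = 10 × 0.344^2 × 0.656^3 = 0.334063
P(M+8) = 5 × 0.344^1 × 0.656^4 = 0.318525
P(M+10) = 0.656^5 = 0.121484
The M+6 peak is largest (0.334063); scaling to 100 gives 1.44 : 13.75 : 52.44 : 100.00 : 95.35 : 36.37.

1.44 : 13.75 : 52.44 : 100.00 : 95.35 : 36.37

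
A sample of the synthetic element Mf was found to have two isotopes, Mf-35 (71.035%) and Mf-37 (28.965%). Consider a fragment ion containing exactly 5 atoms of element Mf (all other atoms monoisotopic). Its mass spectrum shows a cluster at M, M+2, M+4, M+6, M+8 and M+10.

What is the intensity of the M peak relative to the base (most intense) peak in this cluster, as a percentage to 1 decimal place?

49.0%

(0.71035 + 0.28965)^5 gives M 0.1809, M+2 0.3688, M+4 0.3007, M+6 0.1226, M+8 0.0250, M+10 0.0020; the largest is M+2.
P(M+2) = C(5,1) × 0.71035^4 × 0.28965^1 = 5 × 0.25461826 × 0.28965 = 0.368751 (base)
P(M) = C(5,0) × 0.71035^5 × 0.28965^0 = 1 × 0.18086808 × 1.0000 = 0.180868
Relative intensity = 0.180868 / 0.368751 × 100 = 49.0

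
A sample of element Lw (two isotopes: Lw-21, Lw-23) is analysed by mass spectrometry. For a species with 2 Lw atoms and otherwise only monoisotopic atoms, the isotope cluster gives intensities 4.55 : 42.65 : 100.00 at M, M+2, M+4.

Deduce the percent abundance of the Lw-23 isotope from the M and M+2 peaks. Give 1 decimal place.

82.4%

Write p for the Lw-21 fraction. I(M+2)/I(M) = [C(2,1)·p^1·(1−p)] / p^2 = 2·(1−p)/p = 42.65/4.55 = 9.3736
(1−p)/p = 9.3736/2 = 4.6868  ⇒  p = 1/(1 + 4.6868) = 0.1758
Lw-21: 17.6%, Lw-23: 82.4%.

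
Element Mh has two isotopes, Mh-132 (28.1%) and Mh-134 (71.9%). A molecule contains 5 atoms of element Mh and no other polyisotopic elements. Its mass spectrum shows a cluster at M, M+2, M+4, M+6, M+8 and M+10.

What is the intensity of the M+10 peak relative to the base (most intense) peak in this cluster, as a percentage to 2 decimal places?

(0.281 + 0.719)^5 gives M 0.0018, M+2 0.0224, M+4 0.1147, M+6 0.2935, M+8 0.3755, M+10 0.1922; the largest is M+8.
P(M+8) = C(5,4) × 0.281^1 × 0.719^4 = 5 × 0.2810 × 0.26724868 = 0.375484 (base)
P(M+10) = C(5,5) × 0.281^0 × 0.719^5 = 1 × 1.0000 × 0.1921518 = 0.192152
Relative intensity = 0.192152 / 0.375484 × 100 = 51.17

51.17%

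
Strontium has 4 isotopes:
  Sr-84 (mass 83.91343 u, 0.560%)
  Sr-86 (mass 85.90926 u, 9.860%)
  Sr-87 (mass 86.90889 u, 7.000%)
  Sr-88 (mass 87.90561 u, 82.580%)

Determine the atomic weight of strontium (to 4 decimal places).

Ar = Σ fᵢ·mᵢ = 0.00560 × 83.91343 + 0.09860 × 85.90926 + 0.07000 × 86.90889 + 0.82580 × 87.90561
= 0.469915 + 8.470653 + 6.083622 + 72.592453 = 87.616643 u

87.6166 u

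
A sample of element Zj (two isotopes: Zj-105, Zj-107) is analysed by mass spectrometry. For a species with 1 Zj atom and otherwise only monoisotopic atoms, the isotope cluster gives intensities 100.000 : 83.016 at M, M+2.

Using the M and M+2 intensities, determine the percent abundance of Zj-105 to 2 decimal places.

If p is the fraction of Zj that is Zj-105, then I(M+2)/I(M) = [C(1,1)·p^0·(1−p)] / p^1 = 1·(1−p)/p = 83.016/100.000 = 0.8302
(1−p)/p = 0.8302/1 = 0.8302  ⇒  p = 1/(1 + 0.8302) = 0.5464
Zj-105: 54.64%, Zj-107: 45.36%.

54.64%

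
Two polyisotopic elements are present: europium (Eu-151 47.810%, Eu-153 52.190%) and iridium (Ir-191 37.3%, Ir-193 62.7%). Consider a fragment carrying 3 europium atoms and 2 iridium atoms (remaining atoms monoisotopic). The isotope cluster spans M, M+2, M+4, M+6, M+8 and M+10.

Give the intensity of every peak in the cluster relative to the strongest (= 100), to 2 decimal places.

4.43 : 29.40 : 77.13 : 100.00 : 64.12 : 16.28

Europium pattern (n=3): 0.10928391 : 0.3578871 : 0.39067407 : 0.14215492
Iridium pattern (n=2): 0.139129 : 0.467742 : 0.393129
Convolve the two distributions (both contribute in 2-u steps):
  M: 0.10928391×0.139129 = 0.015205
  M+2: 0.10928391×0.467742 + 0.3578871×0.139129 = 0.100909
  M+4: 0.10928391×0.393129 + 0.3578871×0.467742 + 0.39067407×0.139129 = 0.264716
  M+6: 0.3578871×0.393129 + 0.39067407×0.467742 + 0.14215492×0.139129 = 0.343208
  M+8: 0.39067407×0.393129 + 0.14215492×0.467742 = 0.220077
  M+10: 0.14215492×0.393129 = 0.055885
Scale to base peak (0.343208) = 100: 4.43 : 29.40 : 77.13 : 100.00 : 64.12 : 16.28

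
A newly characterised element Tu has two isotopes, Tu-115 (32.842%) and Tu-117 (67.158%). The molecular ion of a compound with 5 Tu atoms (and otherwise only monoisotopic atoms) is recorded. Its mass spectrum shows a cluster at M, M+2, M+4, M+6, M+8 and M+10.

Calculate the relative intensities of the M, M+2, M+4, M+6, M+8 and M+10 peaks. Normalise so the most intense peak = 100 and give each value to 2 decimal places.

1.14 : 11.69 : 47.83 : 97.81 : 100.00 : 40.90

Expanding (0.32842 + 0.67158)^5:
P(M) = 0.32842^5 = 0.003821
P(M+2) = 5 × 0.32842^4 × 0.67158^1 = 0.039065
P(M+4) = 10 × 0.32842^3 × 0.67158^2 = 0.159766
P(M+6) = 10 × 0.32842^2 × 0.67158^3 = 0.326702
P(M+8) = 5 × 0.32842^1 × 0.67158^4 = 0.334034
P(M+10) = 0.67158^5 = 0.136612
The M+8 peak is largest (0.334034); scaling to 100 gives 1.14 : 11.69 : 47.83 : 97.81 : 100.00 : 40.90.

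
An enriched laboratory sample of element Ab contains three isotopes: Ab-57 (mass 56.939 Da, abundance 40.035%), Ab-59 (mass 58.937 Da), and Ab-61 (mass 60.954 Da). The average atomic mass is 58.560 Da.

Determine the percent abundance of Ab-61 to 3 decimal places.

Let x and y be the fractions of Ab-59 and Ab-61. Then x + y = 1 − 0.40035 = 0.59965 and 58.937x + 60.954y = 58.560 − 0.40035×56.939 = 35.76447135.
Substituting: 58.937x + 60.954(0.59965 − x) = 35.76447135
(58.937 − 60.954)x = -0.78659475  ⇒  x = 0.38998, y = 0.20967
Ab-59: 38.998%, Ab-61: 20.967%.

20.967%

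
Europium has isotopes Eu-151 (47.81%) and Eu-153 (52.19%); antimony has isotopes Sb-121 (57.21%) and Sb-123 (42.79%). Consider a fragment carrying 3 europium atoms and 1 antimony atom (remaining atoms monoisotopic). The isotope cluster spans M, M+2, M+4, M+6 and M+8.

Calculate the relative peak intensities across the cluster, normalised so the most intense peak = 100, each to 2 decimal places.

Europium pattern (n=3): 0.10928391 : 0.3578871 : 0.39067407 : 0.14215492
Antimony pattern (n=1): 0.5721 : 0.4279
Convolve the two distributions (both contribute in 2-u steps):
  M: 0.10928391×0.5721 = 0.062521
  M+2: 0.10928391×0.4279 + 0.3578871×0.5721 = 0.251510
  M+4: 0.3578871×0.4279 + 0.39067407×0.5721 = 0.376645
  M+6: 0.39067407×0.4279 + 0.14215492×0.5721 = 0.248496
  M+8: 0.14215492×0.4279 = 0.060828
Scale to base peak (0.376645) = 100: 16.60 : 66.78 : 100.00 : 65.98 : 16.15

16.60 : 66.78 : 100.00 : 65.98 : 16.15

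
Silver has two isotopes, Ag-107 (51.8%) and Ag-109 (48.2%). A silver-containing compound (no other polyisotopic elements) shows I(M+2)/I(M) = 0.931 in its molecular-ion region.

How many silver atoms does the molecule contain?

With n Ag atoms, P(M+2)/P(M) = C(n,1)·p^(n−1)q / p^n = n·q/p = n · 0.482/0.518.
n = 0.931 × 0.518/0.482 = 1.00 ≈ 1

1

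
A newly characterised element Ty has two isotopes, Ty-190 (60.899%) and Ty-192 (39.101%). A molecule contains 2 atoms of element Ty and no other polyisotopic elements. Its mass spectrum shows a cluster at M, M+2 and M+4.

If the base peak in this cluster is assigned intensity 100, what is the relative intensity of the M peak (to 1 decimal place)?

Binomial terms of (0.60899 + 0.39101)^2: M 0.3709, M+2 0.4762, M+4 0.1529 → M+2 is the base peak.
P(M+2) = C(2,1) × 0.60899^1 × 0.39101^1 = 2 × 0.60899 × 0.39101 = 0.476242 (base)
P(M) = C(2,0) × 0.60899^2 × 0.39101^0 = 1 × 0.37086882 × 1.0000 = 0.370869
Relative intensity = 0.370869 / 0.476242 × 100 = 77.9

77.9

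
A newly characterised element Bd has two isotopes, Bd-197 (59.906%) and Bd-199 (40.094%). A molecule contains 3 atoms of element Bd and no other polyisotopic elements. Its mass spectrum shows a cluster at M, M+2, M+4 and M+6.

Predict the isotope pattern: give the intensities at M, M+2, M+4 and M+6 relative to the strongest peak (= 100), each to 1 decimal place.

The 3 Bd atoms are independent, so intensities follow the terms of (0.59906 + 0.40094)^3.
P(M) = 0.59906^3 = 0.214986
P(M+2) = 3 × 0.59906^2 × 0.40094^1 = 0.431659
P(M+4) = 3 × 0.59906^1 × 0.40094^2 = 0.288902
P(M+6) = 0.40094^3 = 0.064452
The M+2 peak is largest (0.431659); scaling to 100 gives 49.8 : 100.0 : 66.9 : 14.9.

49.8 : 100.0 : 66.9 : 14.9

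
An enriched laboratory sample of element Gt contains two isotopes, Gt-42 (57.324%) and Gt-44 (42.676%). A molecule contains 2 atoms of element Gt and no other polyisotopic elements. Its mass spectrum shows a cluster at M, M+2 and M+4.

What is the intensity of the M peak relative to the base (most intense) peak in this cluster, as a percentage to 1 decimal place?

67.2%

Term probabilities: M 0.3286, M+2 0.4893, M+4 0.1821. Base peak = M+2.
P(M+2) = C(2,1) × 0.57324^1 × 0.42676^1 = 2 × 0.57324 × 0.42676 = 0.489272 (base)
P(M) = C(2,0) × 0.57324^2 × 0.42676^0 = 1 × 0.3286041 × 1.0000 = 0.328604
Relative intensity = 0.328604 / 0.489272 × 100 = 67.2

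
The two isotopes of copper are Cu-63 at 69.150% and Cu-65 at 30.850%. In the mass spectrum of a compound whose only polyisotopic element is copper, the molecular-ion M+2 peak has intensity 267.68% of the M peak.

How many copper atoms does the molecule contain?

The M+2/M ratio from n Cu atoms is n · q/p = n · 0.30850/0.69150.
n = 2.6768 × 0.69150/0.30850 = 6.00 ≈ 6

6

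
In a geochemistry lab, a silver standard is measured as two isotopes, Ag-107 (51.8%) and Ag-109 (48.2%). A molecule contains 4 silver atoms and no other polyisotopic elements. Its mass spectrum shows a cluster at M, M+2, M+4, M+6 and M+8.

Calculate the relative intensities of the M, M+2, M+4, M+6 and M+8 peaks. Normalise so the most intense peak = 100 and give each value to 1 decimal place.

19.2 : 71.6 : 100.0 : 62.0 : 14.4

Each Ag atom is independently Ag-107 (p = 0.518) or Ag-109 (q = 0.482); the cluster is the binomial expansion (p + q)^4.
P(M) = 0.518^4 = 0.071998
P(M+2) = 4 × 0.518^3 × 0.482^1 = 0.267976
P(M+4) = 6 × 0.518^2 × 0.482^2 = 0.374029
P(M+6) = 4 × 0.518^1 × 0.482^3 = 0.232023
P(M+8) = 0.482^4 = 0.053974
The M+4 peak is largest (0.374029); scaling to 100 gives 19.2 : 71.6 : 100.0 : 62.0 : 14.4.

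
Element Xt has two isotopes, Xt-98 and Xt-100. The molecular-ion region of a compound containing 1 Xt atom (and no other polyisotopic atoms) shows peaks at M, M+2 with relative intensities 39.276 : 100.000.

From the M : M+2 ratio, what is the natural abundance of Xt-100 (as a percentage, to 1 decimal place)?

71.8%

Let p = fractional abundance of Xt-98. I(M+2)/I(M) = [C(1,1)·p^0·(1−p)] / p^1 = 1·(1−p)/p = 100.000/39.276 = 2.5461
(1−p)/p = 2.5461/1 = 2.5461  ⇒  p = 1/(1 + 2.5461) = 0.2820
Xt-98: 28.2%, Xt-100: 71.8%.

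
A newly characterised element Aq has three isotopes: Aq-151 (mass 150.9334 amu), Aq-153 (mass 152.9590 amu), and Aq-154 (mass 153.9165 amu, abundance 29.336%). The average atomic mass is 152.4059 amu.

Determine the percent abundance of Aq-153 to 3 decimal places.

29.491%

Let x and y be the fractions of Aq-151 and Aq-153. Then x + y = 1 − 0.29336 = 0.70664 and 150.9334x + 152.9590y = 152.4059 − 0.29336×153.9165 = 107.25295556.
Substituting: 150.9334x + 152.9590(0.70664 − x) = 107.25295556
(150.9334 − 152.9590)x = -0.8339922  ⇒  x = 0.41173, y = 0.29491
Aq-151: 41.173%, Aq-153: 29.491%.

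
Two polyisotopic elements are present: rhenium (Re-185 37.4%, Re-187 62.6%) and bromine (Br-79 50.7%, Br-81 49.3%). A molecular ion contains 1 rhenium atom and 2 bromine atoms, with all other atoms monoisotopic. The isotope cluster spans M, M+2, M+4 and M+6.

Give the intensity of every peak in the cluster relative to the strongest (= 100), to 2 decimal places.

23.81 : 86.14 : 100.00 : 37.68

Rhenium pattern (n=1): 0.3740 : 0.6260
Bromine pattern (n=2): 0.257049 : 0.499902 : 0.243049
Convolve the two distributions (both contribute in 2-u steps):
  M: 0.3740×0.257049 = 0.096136
  M+2: 0.3740×0.499902 + 0.6260×0.257049 = 0.347876
  M+4: 0.3740×0.243049 + 0.6260×0.499902 = 0.403839
  M+6: 0.6260×0.243049 = 0.152149
Scale to base peak (0.403839) = 100: 23.81 : 86.14 : 100.00 : 37.68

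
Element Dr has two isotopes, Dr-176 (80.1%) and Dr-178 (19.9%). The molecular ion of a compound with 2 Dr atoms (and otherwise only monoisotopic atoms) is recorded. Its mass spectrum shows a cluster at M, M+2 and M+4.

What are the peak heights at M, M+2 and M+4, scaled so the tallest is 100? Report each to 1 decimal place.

100.0 : 49.7 : 6.2

Each Dr atom is independently Dr-176 (p = 0.801) or Dr-178 (q = 0.199); the cluster is the binomial expansion (p + q)^2.
P(M) = 0.801^2 = 0.641601
P(M+2) = 2 × 0.801^1 × 0.199^1 = 0.318798
P(M+4) = 0.199^2 = 0.039601
The M peak is largest (0.641601); scaling to 100 gives 100.0 : 49.7 : 6.2.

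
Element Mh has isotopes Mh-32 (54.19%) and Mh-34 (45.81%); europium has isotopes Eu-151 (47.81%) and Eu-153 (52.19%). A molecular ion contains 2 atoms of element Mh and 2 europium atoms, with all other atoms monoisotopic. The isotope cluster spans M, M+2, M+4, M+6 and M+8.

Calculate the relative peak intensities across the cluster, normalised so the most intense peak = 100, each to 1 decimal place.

17.9 : 69.2 : 100.0 : 63.9 : 15.2

Element Mh pattern (n=2): 0.29365561 : 0.49648878 : 0.20985561
Europium pattern (n=2): 0.22857961 : 0.49904078 : 0.27237961
Convolve the two distributions (both contribute in 2-u steps):
  M: 0.29365561×0.22857961 = 0.067124
  M+2: 0.29365561×0.49904078 + 0.49648878×0.22857961 = 0.260033
  M+4: 0.29365561×0.27237961 + 0.49648878×0.49904078 + 0.20985561×0.22857961 = 0.375723
  M+6: 0.49648878×0.27237961 + 0.20985561×0.49904078 = 0.239960
  M+8: 0.20985561×0.27237961 = 0.057160
Scale to base peak (0.375723) = 100: 17.9 : 69.2 : 100.0 : 63.9 : 15.2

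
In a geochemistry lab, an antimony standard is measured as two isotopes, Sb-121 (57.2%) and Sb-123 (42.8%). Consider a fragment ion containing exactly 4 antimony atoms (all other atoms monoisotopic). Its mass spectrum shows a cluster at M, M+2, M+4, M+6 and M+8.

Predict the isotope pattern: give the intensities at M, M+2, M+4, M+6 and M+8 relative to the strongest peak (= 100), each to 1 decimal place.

29.8 : 89.1 : 100.0 : 49.9 : 9.3

Each Sb atom is independently Sb-121 (p = 0.572) or Sb-123 (q = 0.428); the cluster is the binomial expansion (p + q)^4.
P(M) = 0.572^4 = 0.107049
P(M+2) = 4 × 0.572^3 × 0.428^1 = 0.320400
P(M+4) = 6 × 0.572^2 × 0.428^2 = 0.359609
P(M+6) = 4 × 0.572^1 × 0.428^3 = 0.179385
P(M+8) = 0.428^4 = 0.033556
The M+4 peak is largest (0.359609); scaling to 100 gives 29.8 : 89.1 : 100.0 : 49.9 : 9.3.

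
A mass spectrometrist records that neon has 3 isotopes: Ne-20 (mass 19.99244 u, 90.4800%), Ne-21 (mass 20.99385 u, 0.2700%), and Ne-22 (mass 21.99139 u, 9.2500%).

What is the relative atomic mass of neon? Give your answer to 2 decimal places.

20.18 u

The abundance-weighted mean is 0.904800 × 19.99244 + 0.002700 × 20.99385 + 0.092500 × 21.99139
= 18.089160 + 0.056683 + 2.034204 = 20.180047 u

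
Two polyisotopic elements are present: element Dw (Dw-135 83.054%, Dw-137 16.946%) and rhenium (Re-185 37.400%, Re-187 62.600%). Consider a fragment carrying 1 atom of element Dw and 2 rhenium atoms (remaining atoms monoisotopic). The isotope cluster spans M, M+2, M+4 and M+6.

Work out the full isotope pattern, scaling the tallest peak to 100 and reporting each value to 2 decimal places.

Element Dw pattern (n=1): 0.83054 : 0.16946
Rhenium pattern (n=2): 0.139876 : 0.468248 : 0.391876
Convolve the two distributions (both contribute in 2-u steps):
  M: 0.83054×0.139876 = 0.116173
  M+2: 0.83054×0.468248 + 0.16946×0.139876 = 0.412602
  M+4: 0.83054×0.391876 + 0.16946×0.468248 = 0.404818
  M+6: 0.16946×0.391876 = 0.066407
Scale to base peak (0.412602) = 100: 28.16 : 100.00 : 98.11 : 16.09

28.16 : 100.00 : 98.11 : 16.09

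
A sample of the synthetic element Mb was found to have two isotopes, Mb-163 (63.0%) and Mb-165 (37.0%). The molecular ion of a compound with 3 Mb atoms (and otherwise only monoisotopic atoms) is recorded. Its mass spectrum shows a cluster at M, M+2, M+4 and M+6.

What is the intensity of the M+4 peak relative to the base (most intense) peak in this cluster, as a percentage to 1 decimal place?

Term probabilities: M 0.2500, M+2 0.4406, M+4 0.2587, M+6 0.0507. Base peak = M+2.
P(M+2) = C(3,1) × 0.630^2 × 0.370^1 = 3 × 0.3969 × 0.3700 = 0.440559 (base)
P(M+4) = C(3,2) × 0.630^1 × 0.370^2 = 3 × 0.6300 × 0.1369 = 0.258741
Relative intensity = 0.258741 / 0.440559 × 100 = 58.7

58.7%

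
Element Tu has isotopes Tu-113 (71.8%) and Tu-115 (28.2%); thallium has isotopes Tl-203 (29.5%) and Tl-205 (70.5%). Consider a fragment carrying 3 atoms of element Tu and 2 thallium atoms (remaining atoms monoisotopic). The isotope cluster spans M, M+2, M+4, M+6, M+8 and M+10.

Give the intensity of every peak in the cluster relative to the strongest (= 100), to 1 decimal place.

8.5 : 50.5 : 100.0 : 76.3 : 24.8 : 2.9

Element Tu pattern (n=3): 0.37014623 : 0.4361333 : 0.1712947 : 0.02242577
Thallium pattern (n=2): 0.087025 : 0.41595 : 0.497025
Convolve the two distributions (both contribute in 2-u steps):
  M: 0.37014623×0.087025 = 0.032212
  M+2: 0.37014623×0.41595 + 0.4361333×0.087025 = 0.191917
  M+4: 0.37014623×0.497025 + 0.4361333×0.41595 + 0.1712947×0.087025 = 0.380288
  M+6: 0.4361333×0.497025 + 0.1712947×0.41595 + 0.02242577×0.087025 = 0.289971
  M+8: 0.1712947×0.497025 + 0.02242577×0.41595 = 0.094466
  M+10: 0.02242577×0.497025 = 0.011146
Scale to base peak (0.380288) = 100: 8.5 : 50.5 : 100.0 : 76.3 : 24.8 : 2.9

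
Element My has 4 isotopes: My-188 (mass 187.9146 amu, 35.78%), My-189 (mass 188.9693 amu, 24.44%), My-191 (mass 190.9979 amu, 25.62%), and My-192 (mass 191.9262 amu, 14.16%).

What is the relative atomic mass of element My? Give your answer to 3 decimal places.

Ar = Σ fᵢ·mᵢ = 0.3578 × 187.9146 + 0.2444 × 188.9693 + 0.2562 × 190.9979 + 0.1416 × 191.9262
= 67.23584 + 46.18410 + 48.93366 + 27.17675 = 189.53035 amu

189.530 amu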